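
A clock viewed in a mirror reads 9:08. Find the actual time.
Reflection across the vertical (12-6) axis maps a hand at angle A degrees to (360 - A) degrees, which sends a reading of T minutes past 12:00 to (720 - T) minutes past 12:00.
Mirror reads 9:08 = 548 minutes past 12:00.
Actual time: (720 - 548) mod 720 = 172 minutes = 2:52.

Final answer: 2:52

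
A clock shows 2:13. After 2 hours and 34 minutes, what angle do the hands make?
First find the time 2 hours and 34 minutes after 2:13.
Total minutes: 2 x 60 + 13 + 2 x 60 + 34 = 287.
287 mod 720 = 287 minutes = 4:47.
Now compute the angle at 4:47:
Hour hand: 4 x 30 + 47 x 0.5 = 143.5 degrees
Minute hand: 47 x 6 = 282 degrees
Difference: |143.5 - 282| = 138.5 degrees
The angle is 138.5 degrees

Final answer: 138.5 degrees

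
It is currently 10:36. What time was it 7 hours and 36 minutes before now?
Starting time: 10:36 = 636 total minutes past 12:00
Subtracting: 7 hours and 36 minutes = 456 minutes
636 - 456 = 180 minutes
= 3 hours past 12:00 = 3:00

Final answer: 3:00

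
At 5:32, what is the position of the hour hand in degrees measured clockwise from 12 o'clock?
The hour hand moves 30 degrees per hour and 0.5 degrees per minute.
At 5:32: (5) x 30 + 32 x 0.5 = 150 + 16 = 166 degrees

Final answer: 166 degrees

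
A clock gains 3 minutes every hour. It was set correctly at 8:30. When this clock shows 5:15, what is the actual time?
For every 60 true minutes, the faulty clock advances 63 minutes, so 1 faulty-clock minute corresponds to 60/63 true minutes.
From 8:30 to 5:15 on the faulty dial is 525 minutes.
True elapsed: 525 x 60/63 = 500 minutes = 8 hours and 20 minutes.
True time: 8:30 + 8 hours and 20 minutes = 4:50.

Final answer: 4:50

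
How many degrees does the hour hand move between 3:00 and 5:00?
The hour hand moves 0.5 degrees per minute.
Time elapsed: 5:00 - 3:00 = 120 minutes
Angular displacement: 120 x 0.5 = 60 degrees

Final answer: 60 degrees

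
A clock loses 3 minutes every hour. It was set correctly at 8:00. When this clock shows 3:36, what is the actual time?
For every 60 true minutes, the faulty clock advances 57 minutes, so 1 faulty-clock minute corresponds to 60/57 true minutes.
From 8:00 to 3:36 on the faulty dial is 456 minutes.
True elapsed: 456 x 60/57 = 480 minutes = 8 hours.
True time: 8:00 + 8 hours = 4:00.

Final answer: 4:00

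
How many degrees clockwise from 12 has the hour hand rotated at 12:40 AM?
The hour hand moves 30 degrees per hour and 0.5 degrees per minute.
At 12:40: (0) x 30 + 40 x 0.5 = 0 + 20 = 20 degrees

Final answer: 20 degrees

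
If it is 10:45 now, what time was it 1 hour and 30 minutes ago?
Starting time: 10:45 = 645 total minutes past 12:00
Subtracting: 1 hour and 30 minutes = 90 minutes
645 - 90 = 555 minutes
= 9 hours and 15 minutes past 12:00 = 9:15

Final answer: 9:15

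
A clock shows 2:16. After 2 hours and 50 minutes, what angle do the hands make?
First find the time 2 hours and 50 minutes after 2:16.
Total minutes: 2 x 60 + 16 + 2 x 60 + 50 = 306.
306 mod 720 = 306 minutes = 5:06.
Now compute the angle at 5:06:
Hour hand: 5 x 30 + 6 x 0.5 = 153 degrees
Minute hand: 6 x 6 = 36 degrees
Difference: |153 - 36| = 117 degrees
The angle is 117 degrees

Final answer: 117 degrees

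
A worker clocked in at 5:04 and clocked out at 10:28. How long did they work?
From 5:04 to 10:28:
(10 x 60 + 28) - (5 x 60 + 4) = 628 - 304 = 324 minutes
= 5 hours and 24 minutes

Final answer: 5 hours and 24 minutes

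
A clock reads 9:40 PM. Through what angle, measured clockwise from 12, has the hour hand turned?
The hour hand moves 30 degrees per hour and 0.5 degrees per minute.
At 9:40: (9) x 30 + 40 x 0.5 = 270 + 20 = 290 degrees

Final answer: 290 degrees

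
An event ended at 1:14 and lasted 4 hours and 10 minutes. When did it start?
Starting time: 1:14 = 74 total minutes past 12:00
Subtracting: 4 hours and 10 minutes = 250 minutes
74 - 250 = -176 (negative, add 12 hours = 720) = 544 minutes
= 9 hours and 4 minutes past 12:00 = 9:04

Final answer: 9:04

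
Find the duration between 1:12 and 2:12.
From 1:12 to 2:12:
(2 x 60 + 12) - (1 x 60 + 12) = 132 - 72 = 60 minutes
= 1 hour

Final answer: 1 hour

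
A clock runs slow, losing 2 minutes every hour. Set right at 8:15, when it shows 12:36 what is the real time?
For every 60 true minutes, the faulty clock advances 58 minutes, so 1 faulty-clock minute corresponds to 60/58 true minutes.
From 8:15 to 12:36 on the faulty dial is 261 minutes.
True elapsed: 261 x 60/58 = 270 minutes = 4 hours and 30 minutes.
True time: 8:15 + 4 hours and 30 minutes = 12:45.

Final answer: 12:45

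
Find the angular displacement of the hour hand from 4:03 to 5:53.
The hour hand moves 0.5 degrees per minute.
Time elapsed: 5:53 - 4:03 = 110 minutes
Angular displacement: 110 x 0.5 = 55 degrees

Final answer: 55 degrees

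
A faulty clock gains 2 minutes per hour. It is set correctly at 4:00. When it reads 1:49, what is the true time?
For every 60 true minutes, the faulty clock advances 62 minutes, so 1 faulty-clock minute corresponds to 60/62 true minutes.
From 4:00 to 1:49 on the faulty dial is 589 minutes.
True elapsed: 589 x 60/62 = 570 minutes = 9 hours and 30 minutes.
True time: 4:00 + 9 hours and 30 minutes = 1:30.

Final answer: 1:30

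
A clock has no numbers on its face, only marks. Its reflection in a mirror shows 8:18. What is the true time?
Reflection across the vertical (12-6) axis maps a hand at angle A degrees to (360 - A) degrees, which sends a reading of T minutes past 12:00 to (720 - T) minutes past 12:00.
Mirror reads 8:18 = 498 minutes past 12:00.
Actual time: (720 - 498) mod 720 = 222 minutes = 3:42.

Final answer: 3:42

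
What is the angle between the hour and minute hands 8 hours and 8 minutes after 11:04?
First find the time 8 hours and 8 minutes after 11:04.
Total minutes: 11 x 60 + 4 + 8 x 60 + 8 = 1152.
1152 mod 720 = 432 minutes = 7:12.
Now compute the angle at 7:12:
Hour hand: 7 x 30 + 12 x 0.5 = 216 degrees
Minute hand: 12 x 6 = 72 degrees
Difference: |216 - 72| = 144 degrees
The angle is 144 degrees

Final answer: 144 degrees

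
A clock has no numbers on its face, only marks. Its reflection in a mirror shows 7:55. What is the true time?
Reflection across the vertical (12-6) axis maps a hand at angle A degrees to (360 - A) degrees, which sends a reading of T minutes past 12:00 to (720 - T) minutes past 12:00.
Mirror reads 7:55 = 475 minutes past 12:00.
Actual time: (720 - 475) mod 720 = 245 minutes = 4:05.

Final answer: 4:05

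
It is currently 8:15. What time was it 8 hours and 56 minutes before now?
Starting time: 8:15 = 495 total minutes past 12:00
Subtracting: 8 hours and 56 minutes = 536 minutes
495 - 536 = -41 (negative, add 12 hours = 720) = 679 minutes
= 11 hours and 19 minutes past 12:00 = 11:19

Final answer: 11:19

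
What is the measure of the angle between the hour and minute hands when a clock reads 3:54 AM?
Hour hand position: 3 x 30 + 54 x 0.5 = 117 degrees
Minute hand position: 54 x 6 = 324 degrees
Difference: |117 - 324| = 207 degrees
Since 207 > 180, the smaller angle is 360 - 207 = 153 degrees

Final answer: 153 degrees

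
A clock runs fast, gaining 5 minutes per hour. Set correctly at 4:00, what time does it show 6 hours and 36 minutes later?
For every 60 true minutes, the faulty clock advances 60 + 5 = 65 minutes.
True elapsed: 6 hours and 36 minutes = 396 minutes.
Faulty clock advances: 396 x 65/60 = 429 minutes (drift: 33 minutes ahead).
Shown time: 4:00 + 429 minutes = 11:09.

Final answer: 11:09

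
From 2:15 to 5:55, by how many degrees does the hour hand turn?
The hour hand moves 0.5 degrees per minute.
Time elapsed: 5:55 - 2:15 = 220 minutes
Angular displacement: 220 x 0.5 = 110 degrees

Final answer: 110 degrees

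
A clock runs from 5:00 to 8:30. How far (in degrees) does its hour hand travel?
The hour hand moves 0.5 degrees per minute.
Time elapsed: 8:30 - 5:00 = 210 minutes
Angular displacement: 210 x 0.5 = 105 degrees

Final answer: 105 degrees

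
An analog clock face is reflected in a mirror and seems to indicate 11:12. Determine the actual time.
Reflection across the vertical (12-6) axis maps a hand at angle A degrees to (360 - A) degrees, which sends a reading of T minutes past 12:00 to (720 - T) minutes past 12:00.
Mirror reads 11:12 = 672 minutes past 12:00.
Actual time: (720 - 672) mod 720 = 48 minutes = 12:48.

Final answer: 12:48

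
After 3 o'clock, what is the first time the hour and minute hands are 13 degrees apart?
At t minutes past 3:00, the hour hand is at 30 x 3 + 0.5t degrees and the minute hand is at 6t degrees.
The smaller angle between them is 13 degrees when |30H - 5.5t| = 13 or |30H - 5.5t| = 347.
With H = 3, solve 30 x 3 - 5.5t = +/- target for each target:
  t = (30 x 3 - 13) / 5.5 = 14
  t = (30 x 3 + 13) / 5.5 = 18.73
  t = (30 x 3 - 347) / 5.5 = -46.73 (outside (0, 60))
  t = (30 x 3 + 347) / 5.5 = 79.45 (outside (0, 60))
Valid solutions in (0, 60): {14, 18.73} minutes.
The first occurrence is t = 14 minutes.
The hands form a 13-degree angle at 14 minutes past 3:00.

Final answer: 14 minutes past 3:00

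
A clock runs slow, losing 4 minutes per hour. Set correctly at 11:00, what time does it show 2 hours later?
For every 60 true minutes, the faulty clock advances 60 - 4 = 56 minutes.
True elapsed: 2 hours = 120 minutes.
Faulty clock advances: 120 x 56/60 = 112 minutes (drift: 8 minutes behind).
Shown time: 11:00 + 112 minutes = 12:52.

Final answer: 12:52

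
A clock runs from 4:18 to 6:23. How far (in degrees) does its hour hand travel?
The hour hand moves 0.5 degrees per minute.
Time elapsed: 6:23 - 4:18 = 125 minutes
Angular displacement: 125 x 0.5 = 62.5 degrees

Final answer: 62.5 degrees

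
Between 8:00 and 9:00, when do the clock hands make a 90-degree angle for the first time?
At t minutes past 8:00, the hour hand is at 30 x 8 + 0.5t degrees and the minute hand is at 6t degrees.
The smaller angle between them is 90 degrees when |30H - 5.5t| = 90 or |30H - 5.5t| = 270.
With H = 8, solve 30 x 8 - 5.5t = +/- target for each target:
  t = (30 x 8 - 90) / 5.5 = 27.27
  t = (30 x 8 + 90) / 5.5 = 60 (outside (0, 60))
  t = (30 x 8 - 270) / 5.5 = -5.45 (outside (0, 60))
  t = (30 x 8 + 270) / 5.5 = 92.73 (outside (0, 60))
Valid solutions in (0, 60): {27.27} minutes.
The first occurrence is t = 27.27 minutes.
The hands form a 90-degree angle at 27.27 minutes past 8:00.

Final answer: 27.27 minutes past 8:00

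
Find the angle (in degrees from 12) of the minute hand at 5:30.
The minute hand moves 6 degrees per minute.
At 5:30: 30 x 6 = 180 degrees

Final answer: 180 degrees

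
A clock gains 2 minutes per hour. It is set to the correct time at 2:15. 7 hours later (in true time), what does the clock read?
For every 60 true minutes, the faulty clock advances 60 + 2 = 62 minutes.
True elapsed: 7 hours = 420 minutes.
Faulty clock advances: 420 x 62/60 = 434 minutes (drift: 14 minutes ahead).
Shown time: 2:15 + 434 minutes = 9:29.

Final answer: 9:29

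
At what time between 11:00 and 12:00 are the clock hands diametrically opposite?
For hands to be 180 degrees apart: |30H - 5.5t| = 180
With H = 11: t = (30 x 11 + 180)/5.5 = 92.73 or t = (30 x 11 - 180)/5.5 = 27.27
First valid solution (0 < t < 60): t = 27.27 minutes
The hands are opposite at 27.27 minutes past 11:00.

Final answer: 27.27 minutes past 11:00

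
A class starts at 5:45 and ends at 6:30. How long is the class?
From 5:45 to 6:30:
(6 x 60 + 30) - (5 x 60 + 45) = 390 - 345 = 45 minutes
= 45 minutes

Final answer: 45 minutes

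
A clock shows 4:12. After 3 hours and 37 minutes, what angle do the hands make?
First find the time 3 hours and 37 minutes after 4:12.
Total minutes: 4 x 60 + 12 + 3 x 60 + 37 = 469.
469 mod 720 = 469 minutes = 7:49.
Now compute the angle at 7:49:
Hour hand: 7 x 30 + 49 x 0.5 = 234.5 degrees
Minute hand: 49 x 6 = 294 degrees
Difference: |234.5 - 294| = 59.5 degrees
The angle is 59.5 degrees

Final answer: 59.5 degrees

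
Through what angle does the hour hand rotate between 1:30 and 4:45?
The hour hand moves 0.5 degrees per minute.
Time elapsed: 4:45 - 1:30 = 195 minutes
Angular displacement: 195 x 0.5 = 97.5 degrees

Final answer: 97.5 degrees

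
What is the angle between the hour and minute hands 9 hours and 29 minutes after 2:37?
First find the time 9 hours and 29 minutes after 2:37.
Total minutes: 2 x 60 + 37 + 9 x 60 + 29 = 726.
726 mod 720 = 6 minutes = 12:06.
Now compute the angle at 12:06:
Hour hand: 0 x 30 + 6 x 0.5 = 3 degrees
Minute hand: 6 x 6 = 36 degrees
Difference: |3 - 36| = 33 degrees
The angle is 33 degrees

Final answer: 33 degrees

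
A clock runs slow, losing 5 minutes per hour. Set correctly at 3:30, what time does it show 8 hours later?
For every 60 true minutes, the faulty clock advances 60 - 5 = 55 minutes.
True elapsed: 8 hours = 480 minutes.
Faulty clock advances: 480 x 55/60 = 440 minutes (drift: 40 minutes behind).
Shown time: 3:30 + 440 minutes = 10:50.

Final answer: 10:50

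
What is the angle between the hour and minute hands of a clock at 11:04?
Hour hand position: 11 x 30 + 4 x 0.5 = 332 degrees
Minute hand position: 4 x 6 = 24 degrees
Difference: |332 - 24| = 308 degrees
Since 308 > 180, the smaller angle is 360 - 308 = 52 degrees

Final answer: 52 degrees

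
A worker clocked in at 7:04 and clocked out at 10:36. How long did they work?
From 7:04 to 10:36:
(10 x 60 + 36) - (7 x 60 + 4) = 636 - 424 = 212 minutes
= 3 hours and 32 minutes

Final answer: 3 hours and 32 minutes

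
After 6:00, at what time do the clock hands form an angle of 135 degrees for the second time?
At t minutes past 6:00, the hour hand is at 30 x 6 + 0.5t degrees and the minute hand is at 6t degrees.
The smaller angle between them is 135 degrees when |30H - 5.5t| = 135 or |30H - 5.5t| = 225.
With H = 6, solve 30 x 6 - 5.5t = +/- target for each target:
  t = (30 x 6 - 135) / 5.5 = 8.18
  t = (30 x 6 + 135) / 5.5 = 57.27
  t = (30 x 6 - 225) / 5.5 = -8.18 (outside (0, 60))
  t = (30 x 6 + 225) / 5.5 = 73.64 (outside (0, 60))
Valid solutions in (0, 60): {8.18, 57.27} minutes.
The second occurrence is t = 57.27 minutes.
The hands form a 135-degree angle at 57.27 minutes past 6:00.

Final answer: 57.27 minutes past 6:00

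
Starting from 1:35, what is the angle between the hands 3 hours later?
First find the time 3 hours after 1:35.
Total minutes: 1 x 60 + 35 + 3 x 60 + 0 = 275.
275 mod 720 = 275 minutes = 4:35.
Now compute the angle at 4:35:
Hour hand: 4 x 30 + 35 x 0.5 = 137.5 degrees
Minute hand: 35 x 6 = 210 degrees
Difference: |137.5 - 210| = 72.5 degrees
The angle is 72.5 degrees

Final answer: 72.5 degrees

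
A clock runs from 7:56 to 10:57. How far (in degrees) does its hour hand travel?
The hour hand moves 0.5 degrees per minute.
Time elapsed: 10:57 - 7:56 = 181 minutes
Angular displacement: 181 x 0.5 = 90.5 degrees

Final answer: 90.5 degrees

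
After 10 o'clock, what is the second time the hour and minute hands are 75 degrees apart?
At t minutes past 10:00, the hour hand is at 30 x 10 + 0.5t degrees and the minute hand is at 6t degrees.
The smaller angle between them is 75 degrees when |30H - 5.5t| = 75 or |30H - 5.5t| = 285.
With H = 10, solve 30 x 10 - 5.5t = +/- target for each target:
  t = (30 x 10 - 75) / 5.5 = 40.91
  t = (30 x 10 + 75) / 5.5 = 68.18 (outside (0, 60))
  t = (30 x 10 - 285) / 5.5 = 2.73
  t = (30 x 10 + 285) / 5.5 = 106.36 (outside (0, 60))
Valid solutions in (0, 60): {2.73, 40.91} minutes.
The second occurrence is t = 40.91 minutes.
The hands form a 75-degree angle at 40.91 minutes past 10:00.

Final answer: 40.91 minutes past 10:00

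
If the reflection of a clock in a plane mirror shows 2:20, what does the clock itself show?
Reflection across the vertical (12-6) axis maps a hand at angle A degrees to (360 - A) degrees, which sends a reading of T minutes past 12:00 to (720 - T) minutes past 12:00.
Mirror reads 2:20 = 140 minutes past 12:00.
Actual time: (720 - 140) mod 720 = 580 minutes = 9:40.

Final answer: 9:40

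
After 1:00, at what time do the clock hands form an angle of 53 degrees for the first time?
At t minutes past 1:00, the hour hand is at 30 x 1 + 0.5t degrees and the minute hand is at 6t degrees.
The smaller angle between them is 53 degrees when |30H - 5.5t| = 53 or |30H - 5.5t| = 307.
With H = 1, solve 30 x 1 - 5.5t = +/- target for each target:
  t = (30 x 1 - 53) / 5.5 = -4.18 (outside (0, 60))
  t = (30 x 1 + 53) / 5.5 = 15.09
  t = (30 x 1 - 307) / 5.5 = -50.36 (outside (0, 60))
  t = (30 x 1 + 307) / 5.5 = 61.27 (outside (0, 60))
Valid solutions in (0, 60): {15.09} minutes.
The first occurrence is t = 15.09 minutes.
The hands form a 53-degree angle at 15.09 minutes past 1:00.

Final answer: 15.09 minutes past 1:00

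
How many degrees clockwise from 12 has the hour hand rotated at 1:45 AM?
The hour hand moves 30 degrees per hour and 0.5 degrees per minute.
At 1:45: (1) x 30 + 45 x 0.5 = 30 + 22.5 = 52.5 degrees

Final answer: 52.5 degrees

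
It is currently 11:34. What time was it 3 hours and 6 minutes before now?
Starting time: 11:34 = 694 total minutes past 12:00
Subtracting: 3 hours and 6 minutes = 186 minutes
694 - 186 = 508 minutes
= 8 hours and 28 minutes past 12:00 = 8:28

Final answer: 8:28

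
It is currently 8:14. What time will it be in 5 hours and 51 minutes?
Starting time: 8:14
Adding 51 minutes to 14 minutes: 14 + 51 = 65 minutes = 1 hour and 5 minutes
Adding 5 hours: 8 + 5 + 1 (carry) = 14 - 12 = 2
Final time: 2:05

Final answer: 2:05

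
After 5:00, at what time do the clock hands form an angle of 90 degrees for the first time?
At t minutes past 5:00, the hour hand is at 30 x 5 + 0.5t degrees and the minute hand is at 6t degrees.
The smaller angle between them is 90 degrees when |30H - 5.5t| = 90 or |30H - 5.5t| = 270.
With H = 5, solve 30 x 5 - 5.5t = +/- target for each target:
  t = (30 x 5 - 90) / 5.5 = 10.91
  t = (30 x 5 + 90) / 5.5 = 43.64
  t = (30 x 5 - 270) / 5.5 = -21.82 (outside (0, 60))
  t = (30 x 5 + 270) / 5.5 = 76.36 (outside (0, 60))
Valid solutions in (0, 60): {10.91, 43.64} minutes.
The first occurrence is t = 10.91 minutes.
The hands form a 90-degree angle at 10.91 minutes past 5:00.

Final answer: 10.91 minutes past 5:00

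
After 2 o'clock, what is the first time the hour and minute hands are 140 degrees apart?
At t minutes past 2:00, the hour hand is at 30 x 2 + 0.5t degrees and the minute hand is at 6t degrees.
The smaller angle between them is 140 degrees when |30H - 5.5t| = 140 or |30H - 5.5t| = 220.
With H = 2, solve 30 x 2 - 5.5t = +/- target for each target:
  t = (30 x 2 - 140) / 5.5 = -14.55 (outside (0, 60))
  t = (30 x 2 + 140) / 5.5 = 36.36
  t = (30 x 2 - 220) / 5.5 = -29.09 (outside (0, 60))
  t = (30 x 2 + 220) / 5.5 = 50.91
Valid solutions in (0, 60): {36.36, 50.91} minutes.
The first occurrence is t = 36.36 minutes.
The hands form a 140-degree angle at 36.36 minutes past 2:00.

Final answer: 36.36 minutes past 2:00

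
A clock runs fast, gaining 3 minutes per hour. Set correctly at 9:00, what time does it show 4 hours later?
For every 60 true minutes, the faulty clock advances 60 + 3 = 63 minutes.
True elapsed: 4 hours = 240 minutes.
Faulty clock advances: 240 x 63/60 = 252 minutes (drift: 12 minutes ahead).
Shown time: 9:00 + 252 minutes = 1:12.

Final answer: 1:12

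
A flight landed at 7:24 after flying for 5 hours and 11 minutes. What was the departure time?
Starting time: 7:24 = 444 total minutes past 12:00
Subtracting: 5 hours and 11 minutes = 311 minutes
444 - 311 = 133 minutes
= 2 hours and 13 minutes past 12:00 = 2:13

Final answer: 2:13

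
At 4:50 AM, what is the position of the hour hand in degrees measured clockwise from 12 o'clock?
The hour hand moves 30 degrees per hour and 0.5 degrees per minute.
At 4:50: (4) x 30 + 50 x 0.5 = 120 + 25 = 145 degrees

Final answer: 145 degrees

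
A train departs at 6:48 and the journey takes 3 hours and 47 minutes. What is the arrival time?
Starting time: 6:48
Adding 47 minutes to 48 minutes: 48 + 47 = 95 minutes = 1 hour and 35 minutes
Adding 3 hours: 6 + 3 + 1 (carry) = 10
Final time: 10:35

Final answer: 10:35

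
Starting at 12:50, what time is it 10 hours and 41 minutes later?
Starting time: 12:50
Adding 41 minutes to 50 minutes: 50 + 41 = 91 minutes = 1 hour and 31 minutes
Adding 10 hours: 12 + 10 + 1 (carry) = 23 - 12 = 11
Final time: 11:31

Final answer: 11:31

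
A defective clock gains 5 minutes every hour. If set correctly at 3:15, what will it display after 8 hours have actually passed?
For every 60 true minutes, the faulty clock advances 60 + 5 = 65 minutes.
True elapsed: 8 hours = 480 minutes.
Faulty clock advances: 480 x 65/60 = 520 minutes (drift: 40 minutes ahead).
Shown time: 3:15 + 520 minutes = 11:55.

Final answer: 11:55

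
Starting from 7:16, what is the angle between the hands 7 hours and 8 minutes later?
First find the time 7 hours and 8 minutes after 7:16.
Total minutes: 7 x 60 + 16 + 7 x 60 + 8 = 864.
864 mod 720 = 144 minutes = 2:24.
Now compute the angle at 2:24:
Hour hand: 2 x 30 + 24 x 0.5 = 72 degrees
Minute hand: 24 x 6 = 144 degrees
Difference: |72 - 144| = 72 degrees
The angle is 72 degrees

Final answer: 72 degrees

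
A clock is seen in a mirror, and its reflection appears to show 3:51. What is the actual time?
Reflection across the vertical (12-6) axis maps a hand at angle A degrees to (360 - A) degrees, which sends a reading of T minutes past 12:00 to (720 - T) minutes past 12:00.
Mirror reads 3:51 = 231 minutes past 12:00.
Actual time: (720 - 231) mod 720 = 489 minutes = 8:09.

Final answer: 8:09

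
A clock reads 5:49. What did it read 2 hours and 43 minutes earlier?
Starting time: 5:49 = 349 total minutes past 12:00
Subtracting: 2 hours and 43 minutes = 163 minutes
349 - 163 = 186 minutes
= 3 hours and 6 minutes past 12:00 = 3:06

Final answer: 3:06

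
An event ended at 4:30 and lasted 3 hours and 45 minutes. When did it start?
Starting time: 4:30 = 270 total minutes past 12:00
Subtracting: 3 hours and 45 minutes = 225 minutes
270 - 225 = 45 minutes
= 45 minutes past 12:00 = 12:45

Final answer: 12:45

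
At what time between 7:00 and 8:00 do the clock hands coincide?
The minute hand gains 5.5 degrees per minute on the hour hand.
At 7:00, the hour hand is at 210 degrees and the minute hand is at 0 degrees.
The gap is 210 degrees. Time to close: 210/5.5 = 60 x 7/11 = 38.18 minutes.
The hands overlap at 38.18 minutes past 7:00.

Final answer: 38.18 minutes past 7:00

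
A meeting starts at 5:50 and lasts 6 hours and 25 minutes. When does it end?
Starting time: 5:50
Adding 25 minutes to 50 minutes: 50 + 25 = 75 minutes = 1 hour and 15 minutes
Adding 6 hours: 5 + 6 + 1 (carry) = 12
Final time: 12:15

Final answer: 12:15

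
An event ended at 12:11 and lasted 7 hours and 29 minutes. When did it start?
Starting time: 12:11 = 11 total minutes past 12:00
Subtracting: 7 hours and 29 minutes = 449 minutes
11 - 449 = -438 (negative, add 12 hours = 720) = 282 minutes
= 4 hours and 42 minutes past 12:00 = 4:42

Final answer: 4:42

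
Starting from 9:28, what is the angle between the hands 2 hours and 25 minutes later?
First find the time 2 hours and 25 minutes after 9:28.
Total minutes: 9 x 60 + 28 + 2 x 60 + 25 = 713.
713 mod 720 = 713 minutes = 11:53.
Now compute the angle at 11:53:
Hour hand: 11 x 30 + 53 x 0.5 = 356.5 degrees
Minute hand: 53 x 6 = 318 degrees
Difference: |356.5 - 318| = 38.5 degrees
The angle is 38.5 degrees

Final answer: 38.5 degrees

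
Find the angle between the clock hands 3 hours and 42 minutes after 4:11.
First find the time 3 hours and 42 minutes after 4:11.
Total minutes: 4 x 60 + 11 + 3 x 60 + 42 = 473.
473 mod 720 = 473 minutes = 7:53.
Now compute the angle at 7:53:
Hour hand: 7 x 30 + 53 x 0.5 = 236.5 degrees
Minute hand: 53 x 6 = 318 degrees
Difference: |236.5 - 318| = 81.5 degrees
The angle is 81.5 degrees

Final answer: 81.5 degrees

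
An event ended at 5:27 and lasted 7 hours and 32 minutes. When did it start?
Starting time: 5:27 = 327 total minutes past 12:00
Subtracting: 7 hours and 32 minutes = 452 minutes
327 - 452 = -125 (negative, add 12 hours = 720) = 595 minutes
= 9 hours and 55 minutes past 12:00 = 9:55

Final answer: 9:55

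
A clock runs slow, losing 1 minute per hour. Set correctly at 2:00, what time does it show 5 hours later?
For every 60 true minutes, the faulty clock advances 60 - 1 = 59 minutes.
True elapsed: 5 hours = 300 minutes.
Faulty clock advances: 300 x 59/60 = 295 minutes (drift: 5 minutes behind).
Shown time: 2:00 + 295 minutes = 6:55.

Final answer: 6:55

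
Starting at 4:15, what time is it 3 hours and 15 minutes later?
Starting time: 4:15
Adding 15 minutes to 15 minutes: 15 + 15 = 30 minutes
Adding 3 hours: 4 + 3 = 7
Final time: 7:30

Final answer: 7:30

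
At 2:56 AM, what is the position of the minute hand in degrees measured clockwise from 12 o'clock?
The minute hand moves 6 degrees per minute.
At 2:56: 56 x 6 = 336 degrees

Final answer: 336 degrees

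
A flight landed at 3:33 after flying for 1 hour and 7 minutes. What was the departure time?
Starting time: 3:33 = 213 total minutes past 12:00
Subtracting: 1 hour and 7 minutes = 67 minutes
213 - 67 = 146 minutes
= 2 hours and 26 minutes past 12:00 = 2:26

Final answer: 2:26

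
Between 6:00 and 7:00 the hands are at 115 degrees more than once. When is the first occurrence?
At t minutes past 6:00, the hour hand is at 30 x 6 + 0.5t degrees and the minute hand is at 6t degrees.
The smaller angle between them is 115 degrees when |30H - 5.5t| = 115 or |30H - 5.5t| = 245.
With H = 6, solve 30 x 6 - 5.5t = +/- target for each target:
  t = (30 x 6 - 115) / 5.5 = 11.82
  t = (30 x 6 + 115) / 5.5 = 53.64
  t = (30 x 6 - 245) / 5.5 = -11.82 (outside (0, 60))
  t = (30 x 6 + 245) / 5.5 = 77.27 (outside (0, 60))
Valid solutions in (0, 60): {11.82, 53.64} minutes.
The first occurrence is t = 11.82 minutes.
The hands form a 115-degree angle at 11.82 minutes past 6:00.

Final answer: 11.82 minutes past 6:00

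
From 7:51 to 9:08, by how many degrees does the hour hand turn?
The hour hand moves 0.5 degrees per minute.
Time elapsed: 9:08 - 7:51 = 77 minutes
Angular displacement: 77 x 0.5 = 38.5 degrees

Final answer: 38.5 degrees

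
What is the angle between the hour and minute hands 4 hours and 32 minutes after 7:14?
First find the time 4 hours and 32 minutes after 7:14.
Total minutes: 7 x 60 + 14 + 4 x 60 + 32 = 706.
706 mod 720 = 706 minutes = 11:46.
Now compute the angle at 11:46:
Hour hand: 11 x 30 + 46 x 0.5 = 353 degrees
Minute hand: 46 x 6 = 276 degrees
Difference: |353 - 276| = 77 degrees
The angle is 77 degrees

Final answer: 77 degrees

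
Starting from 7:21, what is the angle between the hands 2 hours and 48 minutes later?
First find the time 2 hours and 48 minutes after 7:21.
Total minutes: 7 x 60 + 21 + 2 x 60 + 48 = 609.
609 mod 720 = 609 minutes = 10:09.
Now compute the angle at 10:09:
Hour hand: 10 x 30 + 9 x 0.5 = 304.5 degrees
Minute hand: 9 x 6 = 54 degrees
Difference: |304.5 - 54| = 250.5 degrees
Smaller angle: 360 - 250.5 = 109.5 degrees

Final answer: 109.5 degrees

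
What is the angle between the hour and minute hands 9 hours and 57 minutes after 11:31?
First find the time 9 hours and 57 minutes after 11:31.
Total minutes: 11 x 60 + 31 + 9 x 60 + 57 = 1288.
1288 mod 720 = 568 minutes = 9:28.
Now compute the angle at 9:28:
Hour hand: 9 x 30 + 28 x 0.5 = 284 degrees
Minute hand: 28 x 6 = 168 degrees
Difference: |284 - 168| = 116 degrees
The angle is 116 degrees

Final answer: 116 degrees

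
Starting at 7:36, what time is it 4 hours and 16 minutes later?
Starting time: 7:36
Adding 16 minutes to 36 minutes: 36 + 16 = 52 minutes
Adding 4 hours: 7 + 4 = 11
Final time: 11:52

Final answer: 11:52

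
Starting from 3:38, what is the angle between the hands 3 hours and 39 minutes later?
First find the time 3 hours and 39 minutes after 3:38.
Total minutes: 3 x 60 + 38 + 3 x 60 + 39 = 437.
437 mod 720 = 437 minutes = 7:17.
Now compute the angle at 7:17:
Hour hand: 7 x 30 + 17 x 0.5 = 218.5 degrees
Minute hand: 17 x 6 = 102 degrees
Difference: |218.5 - 102| = 116.5 degrees
The angle is 116.5 degrees

Final answer: 116.5 degrees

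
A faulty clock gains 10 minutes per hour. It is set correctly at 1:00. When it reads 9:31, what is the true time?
For every 60 true minutes, the faulty clock advances 70 minutes, so 1 faulty-clock minute corresponds to 60/70 true minutes.
From 1:00 to 9:31 on the faulty dial is 511 minutes.
True elapsed: 511 x 60/70 = 438 minutes = 7 hours and 18 minutes.
True time: 1:00 + 7 hours and 18 minutes = 8:18.

Final answer: 8:18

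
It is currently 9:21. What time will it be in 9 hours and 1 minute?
Starting time: 9:21
Adding 1 minute to 21 minutes: 21 + 1 = 22 minutes
Adding 9 hours: 9 + 9 = 18 - 12 = 6
Final time: 6:22

Final answer: 6:22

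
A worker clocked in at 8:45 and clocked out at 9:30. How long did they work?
From 8:45 to 9:30:
(9 x 60 + 30) - (8 x 60 + 45) = 570 - 525 = 45 minutes
= 45 minutes

Final answer: 45 minutes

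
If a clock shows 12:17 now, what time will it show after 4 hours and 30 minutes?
Starting time: 12:17
Adding 30 minutes to 17 minutes: 17 + 30 = 47 minutes
Adding 4 hours: 12 + 4 = 16 - 12 = 4
Final time: 4:47

Final answer: 4:47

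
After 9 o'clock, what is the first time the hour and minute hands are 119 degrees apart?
At t minutes past 9:00, the hour hand is at 30 x 9 + 0.5t degrees and the minute hand is at 6t degrees.
The smaller angle between them is 119 degrees when |30H - 5.5t| = 119 or |30H - 5.5t| = 241.
With H = 9, solve 30 x 9 - 5.5t = +/- target for each target:
  t = (30 x 9 - 119) / 5.5 = 27.45
  t = (30 x 9 + 119) / 5.5 = 70.73 (outside (0, 60))
  t = (30 x 9 - 241) / 5.5 = 5.27
  t = (30 x 9 + 241) / 5.5 = 92.91 (outside (0, 60))
Valid solutions in (0, 60): {5.27, 27.45} minutes.
The first occurrence is t = 5.27 minutes.
The hands form a 119-degree angle at 5.27 minutes past 9:00.

Final answer: 5.27 minutes past 9:00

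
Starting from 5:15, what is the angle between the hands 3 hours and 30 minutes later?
First find the time 3 hours and 30 minutes after 5:15.
Total minutes: 5 x 60 + 15 + 3 x 60 + 30 = 525.
525 mod 720 = 525 minutes = 8:45.
Now compute the angle at 8:45:
Hour hand: 8 x 30 + 45 x 0.5 = 262.5 degrees
Minute hand: 45 x 6 = 270 degrees
Difference: |262.5 - 270| = 7.5 degrees
The angle is 7.5 degrees

Final answer: 7.5 degrees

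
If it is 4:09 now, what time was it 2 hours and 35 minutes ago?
Starting time: 4:09 = 249 total minutes past 12:00
Subtracting: 2 hours and 35 minutes = 155 minutes
249 - 155 = 94 minutes
= 1 hour and 34 minutes past 12:00 = 1:34

Final answer: 1:34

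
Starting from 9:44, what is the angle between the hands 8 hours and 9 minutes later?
First find the time 8 hours and 9 minutes after 9:44.
Total minutes: 9 x 60 + 44 + 8 x 60 + 9 = 1073.
1073 mod 720 = 353 minutes = 5:53.
Now compute the angle at 5:53:
Hour hand: 5 x 30 + 53 x 0.5 = 176.5 degrees
Minute hand: 53 x 6 = 318 degrees
Difference: |176.5 - 318| = 141.5 degrees
The angle is 141.5 degrees

Final answer: 141.5 degrees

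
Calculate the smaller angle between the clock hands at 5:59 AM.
Hour hand position: 5 x 30 + 59 x 0.5 = 179.5 degrees
Minute hand position: 59 x 6 = 354 degrees
Difference: |179.5 - 354| = 174.5 degrees
The angle between the hands is 174.5 degrees

Final answer: 174.5 degrees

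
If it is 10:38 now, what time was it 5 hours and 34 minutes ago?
Starting time: 10:38 = 638 total minutes past 12:00
Subtracting: 5 hours and 34 minutes = 334 minutes
638 - 334 = 304 minutes
= 5 hours and 4 minutes past 12:00 = 5:04

Final answer: 5:04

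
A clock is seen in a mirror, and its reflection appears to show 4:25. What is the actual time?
Reflection across the vertical (12-6) axis maps a hand at angle A degrees to (360 - A) degrees, which sends a reading of T minutes past 12:00 to (720 - T) minutes past 12:00.
Mirror reads 4:25 = 265 minutes past 12:00.
Actual time: (720 - 265) mod 720 = 455 minutes = 7:35.

Final answer: 7:35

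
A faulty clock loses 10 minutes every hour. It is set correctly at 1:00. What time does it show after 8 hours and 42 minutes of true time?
For every 60 true minutes, the faulty clock advances 60 - 10 = 50 minutes.
True elapsed: 8 hours and 42 minutes = 522 minutes.
Faulty clock advances: 522 x 50/60 = 435 minutes (drift: 87 minutes behind).
Shown time: 1:00 + 435 minutes = 8:15.

Final answer: 8:15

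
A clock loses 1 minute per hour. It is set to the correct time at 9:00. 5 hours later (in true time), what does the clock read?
For every 60 true minutes, the faulty clock advances 60 - 1 = 59 minutes.
True elapsed: 5 hours = 300 minutes.
Faulty clock advances: 300 x 59/60 = 295 minutes (drift: 5 minutes behind).
Shown time: 9:00 + 295 minutes = 1:55.

Final answer: 1:55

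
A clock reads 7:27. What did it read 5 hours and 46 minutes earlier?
Starting time: 7:27 = 447 total minutes past 12:00
Subtracting: 5 hours and 46 minutes = 346 minutes
447 - 346 = 101 minutes
= 1 hour and 41 minutes past 12:00 = 1:41

Final answer: 1:41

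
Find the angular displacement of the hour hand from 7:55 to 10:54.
The hour hand moves 0.5 degrees per minute.
Time elapsed: 10:54 - 7:55 = 179 minutes
Angular displacement: 179 x 0.5 = 89.5 degrees

Final answer: 89.5 degrees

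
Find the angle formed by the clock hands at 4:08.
Hour hand position: 4 x 30 + 8 x 0.5 = 124 degrees
Minute hand position: 8 x 6 = 48 degrees
Difference: |124 - 48| = 76 degrees
The angle between the hands is 76 degrees

Final answer: 76 degrees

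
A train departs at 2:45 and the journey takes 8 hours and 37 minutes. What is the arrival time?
Starting time: 2:45
Adding 37 minutes to 45 minutes: 45 + 37 = 82 minutes = 1 hour and 22 minutes
Adding 8 hours: 2 + 8 + 1 (carry) = 11
Final time: 11:22

Final answer: 11:22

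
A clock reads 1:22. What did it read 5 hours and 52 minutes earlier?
Starting time: 1:22 = 82 total minutes past 12:00
Subtracting: 5 hours and 52 minutes = 352 minutes
82 - 352 = -270 (negative, add 12 hours = 720) = 450 minutes
= 7 hours and 30 minutes past 12:00 = 7:30

Final answer: 7:30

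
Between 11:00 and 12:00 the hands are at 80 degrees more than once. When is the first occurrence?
At t minutes past 11:00, the hour hand is at 30 x 11 + 0.5t degrees and the minute hand is at 6t degrees.
The smaller angle between them is 80 degrees when |30H - 5.5t| = 80 or |30H - 5.5t| = 280.
With H = 11, solve 30 x 11 - 5.5t = +/- target for each target:
  t = (30 x 11 - 80) / 5.5 = 45.45
  t = (30 x 11 + 80) / 5.5 = 74.55 (outside (0, 60))
  t = (30 x 11 - 280) / 5.5 = 9.09
  t = (30 x 11 + 280) / 5.5 = 110.91 (outside (0, 60))
Valid solutions in (0, 60): {9.09, 45.45} minutes.
The first occurrence is t = 9.09 minutes.
The hands form a 80-degree angle at 9.09 minutes past 11:00.

Final answer: 9.09 minutes past 11:00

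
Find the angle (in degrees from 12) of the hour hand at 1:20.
The hour hand moves 30 degrees per hour and 0.5 degrees per minute.
At 1:20: (1) x 30 + 20 x 0.5 = 30 + 10 = 40 degrees

Final answer: 40 degrees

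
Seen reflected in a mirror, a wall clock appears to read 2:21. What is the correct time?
Reflection across the vertical (12-6) axis maps a hand at angle A degrees to (360 - A) degrees, which sends a reading of T minutes past 12:00 to (720 - T) minutes past 12:00.
Mirror reads 2:21 = 141 minutes past 12:00.
Actual time: (720 - 141) mod 720 = 579 minutes = 9:39.

Final answer: 9:39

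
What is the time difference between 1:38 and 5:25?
From 1:38 to 5:25:
(5 x 60 + 25) - (1 x 60 + 38) = 325 - 98 = 227 minutes
= 3 hours and 47 minutes

Final answer: 3 hours and 47 minutes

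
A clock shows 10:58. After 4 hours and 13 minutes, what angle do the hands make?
First find the time 4 hours and 13 minutes after 10:58.
Total minutes: 10 x 60 + 58 + 4 x 60 + 13 = 911.
911 mod 720 = 191 minutes = 3:11.
Now compute the angle at 3:11:
Hour hand: 3 x 30 + 11 x 0.5 = 95.5 degrees
Minute hand: 11 x 6 = 66 degrees
Difference: |95.5 - 66| = 29.5 degrees
The angle is 29.5 degrees

Final answer: 29.5 degrees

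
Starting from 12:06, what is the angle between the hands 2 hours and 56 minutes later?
First find the time 2 hours and 56 minutes after 12:06.
Total minutes: 12 x 60 + 6 + 2 x 60 + 56 = 902.
902 mod 720 = 182 minutes = 3:02.
Now compute the angle at 3:02:
Hour hand: 3 x 30 + 2 x 0.5 = 91 degrees
Minute hand: 2 x 6 = 12 degrees
Difference: |91 - 12| = 79 degrees
The angle is 79 degrees

Final answer: 79 degrees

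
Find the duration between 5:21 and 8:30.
From 5:21 to 8:30:
(8 x 60 + 30) - (5 x 60 + 21) = 510 - 321 = 189 minutes
= 3 hours and 9 minutes

Final answer: 3 hours and 9 minutes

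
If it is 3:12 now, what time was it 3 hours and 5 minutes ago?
Starting time: 3:12 = 192 total minutes past 12:00
Subtracting: 3 hours and 5 minutes = 185 minutes
192 - 185 = 7 minutes
= 7 minutes past 12:00 = 12:07

Final answer: 12:07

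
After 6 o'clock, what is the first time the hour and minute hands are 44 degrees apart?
At t minutes past 6:00, the hour hand is at 30 x 6 + 0.5t degrees and the minute hand is at 6t degrees.
The smaller angle between them is 44 degrees when |30H - 5.5t| = 44 or |30H - 5.5t| = 316.
With H = 6, solve 30 x 6 - 5.5t = +/- target for each target:
  t = (30 x 6 - 44) / 5.5 = 24.73
  t = (30 x 6 + 44) / 5.5 = 40.73
  t = (30 x 6 - 316) / 5.5 = -24.73 (outside (0, 60))
  t = (30 x 6 + 316) / 5.5 = 90.18 (outside (0, 60))
Valid solutions in (0, 60): {24.73, 40.73} minutes.
The first occurrence is t = 24.73 minutes.
The hands form a 44-degree angle at 24.73 minutes past 6:00.

Final answer: 24.73 minutes past 6:00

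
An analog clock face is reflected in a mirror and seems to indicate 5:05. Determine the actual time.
Reflection across the vertical (12-6) axis maps a hand at angle A degrees to (360 - A) degrees, which sends a reading of T minutes past 12:00 to (720 - T) minutes past 12:00.
Mirror reads 5:05 = 305 minutes past 12:00.
Actual time: (720 - 305) mod 720 = 415 minutes = 6:55.

Final answer: 6:55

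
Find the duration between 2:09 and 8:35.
From 2:09 to 8:35:
(8 x 60 + 35) - (2 x 60 + 9) = 515 - 129 = 386 minutes
= 6 hours and 26 minutes

Final answer: 6 hours and 26 minutes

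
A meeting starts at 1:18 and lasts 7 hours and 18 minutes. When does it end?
Starting time: 1:18
Adding 18 minutes to 18 minutes: 18 + 18 = 36 minutes
Adding 7 hours: 1 + 7 = 8
Final time: 8:36

Final answer: 8:36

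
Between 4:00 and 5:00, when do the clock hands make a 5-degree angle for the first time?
At t minutes past 4:00, the hour hand is at 30 x 4 + 0.5t degrees and the minute hand is at 6t degrees.
The smaller angle between them is 5 degrees when |30H - 5.5t| = 5 or |30H - 5.5t| = 355.
With H = 4, solve 30 x 4 - 5.5t = +/- target for each target:
  t = (30 x 4 - 5) / 5.5 = 20.91
  t = (30 x 4 + 5) / 5.5 = 22.73
  t = (30 x 4 - 355) / 5.5 = -42.73 (outside (0, 60))
  t = (30 x 4 + 355) / 5.5 = 86.36 (outside (0, 60))
Valid solutions in (0, 60): {20.91, 22.73} minutes.
The first occurrence is t = 20.91 minutes.
The hands form a 5-degree angle at 20.91 minutes past 4:00.

Final answer: 20.91 minutes past 4:00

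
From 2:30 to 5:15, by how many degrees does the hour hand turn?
The hour hand moves 0.5 degrees per minute.
Time elapsed: 5:15 - 2:30 = 165 minutes
Angular displacement: 165 x 0.5 = 82.5 degrees

Final answer: 82.5 degrees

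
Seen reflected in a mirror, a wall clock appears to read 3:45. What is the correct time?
Reflection across the vertical (12-6) axis maps a hand at angle A degrees to (360 - A) degrees, which sends a reading of T minutes past 12:00 to (720 - T) minutes past 12:00.
Mirror reads 3:45 = 225 minutes past 12:00.
Actual time: (720 - 225) mod 720 = 495 minutes = 8:15.

Final answer: 8:15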